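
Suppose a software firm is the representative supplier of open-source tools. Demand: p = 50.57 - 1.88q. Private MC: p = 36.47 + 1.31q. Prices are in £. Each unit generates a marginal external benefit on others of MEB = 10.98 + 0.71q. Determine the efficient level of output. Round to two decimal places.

q* = 10.11

Social marginal cost = private MC − MEB = 25.49 + 0.60q.
Set SMC = demand: 25.49 + 0.60q = 50.57 - 1.88q → q* = 10.1129.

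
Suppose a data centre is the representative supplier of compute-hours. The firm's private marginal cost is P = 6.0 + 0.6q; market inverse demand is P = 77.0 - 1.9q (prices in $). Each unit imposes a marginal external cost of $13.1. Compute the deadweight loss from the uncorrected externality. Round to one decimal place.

DWL = $34.3

Market equilibrium (private): 6.0 + 0.6q = 77.0 - 1.9q → q_m = 28.4000.
Social marginal cost = private MC + MEC = 19.1 + 0.6q.
Set SMC = demand: 19.1 + 0.6q = 77.0 - 1.9q → q* = 23.1600.
Height of the DWL triangle at q_m is SMC(q_m) − demand(q_m) = MEC(q_m) = 13.1000.
DWL = ½ × 5.2400 × 13.1000 = 34.3220.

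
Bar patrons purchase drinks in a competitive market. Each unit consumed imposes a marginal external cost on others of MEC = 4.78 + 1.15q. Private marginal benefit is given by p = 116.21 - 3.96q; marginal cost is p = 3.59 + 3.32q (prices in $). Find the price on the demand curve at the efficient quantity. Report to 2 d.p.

Social marginal benefit = demand − MEC = 111.43 - 5.11q.
Set SMB = MC: 111.43 - 5.11q = 3.59 + 3.32q → q* = 12.7924.
Consumer price on the demand curve at q*: 116.21 − 3.96×12.7924 = 65.5521.

P = $65.55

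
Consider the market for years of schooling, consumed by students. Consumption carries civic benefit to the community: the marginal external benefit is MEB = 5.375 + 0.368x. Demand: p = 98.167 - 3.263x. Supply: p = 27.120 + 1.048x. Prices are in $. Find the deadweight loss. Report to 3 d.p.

Market equilibrium (private): 27.120 + 1.048x = 98.167 - 3.263x → x_m = 16.4804.
Social marginal benefit = demand + MEB = 103.542 - 2.895x.
Set SMB = MC: 103.542 - 2.895x = 27.120 + 1.048x → x* = 19.3817.
The welfare-loss triangle has base |x_m − x*| and height MEB(x_m) (the vertical gap between SMB and MC is zero at x* and MEB at x_m).
DWL = ½ × 2.9013 × 11.4398 = 16.5951.

DWL = $16.595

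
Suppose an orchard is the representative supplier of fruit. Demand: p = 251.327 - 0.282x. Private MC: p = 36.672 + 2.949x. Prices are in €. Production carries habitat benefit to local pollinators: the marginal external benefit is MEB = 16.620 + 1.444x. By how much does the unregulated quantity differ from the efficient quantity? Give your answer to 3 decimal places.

Market equilibrium (private): 36.672 + 2.949x = 251.327 - 0.282x → x_m = 66.4361.
Social marginal cost = private MC − MEB = 20.052 + 1.505x.
Set SMC = demand: 20.052 + 1.505x = 251.327 - 0.282x → x* = 129.4208.
Gap = |66.4361 − 129.4208| = 62.9847.

62.985 units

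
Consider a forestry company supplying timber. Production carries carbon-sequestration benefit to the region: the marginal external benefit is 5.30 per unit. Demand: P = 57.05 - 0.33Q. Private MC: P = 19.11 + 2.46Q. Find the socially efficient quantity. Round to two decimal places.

Social marginal cost = private MC − MEB = 13.81 + 2.46Q.
Set SMC = demand: 13.81 + 2.46Q = 57.05 - 0.33Q → Q* = 15.4982.

Q* = 15.50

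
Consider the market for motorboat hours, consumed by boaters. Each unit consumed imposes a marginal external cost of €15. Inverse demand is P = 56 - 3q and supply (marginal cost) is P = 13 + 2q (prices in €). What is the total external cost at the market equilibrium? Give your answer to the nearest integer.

Market equilibrium (private): 13 + 2q = 56 - 3q → q_m = 8.6000.
Total external cost = MEC × q_m = 15 × 8.6000 = 129.0000.

€129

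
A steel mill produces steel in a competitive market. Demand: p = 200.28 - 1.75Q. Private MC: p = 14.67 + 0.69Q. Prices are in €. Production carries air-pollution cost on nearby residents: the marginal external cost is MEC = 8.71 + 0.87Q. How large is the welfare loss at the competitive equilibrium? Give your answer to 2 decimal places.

Market equilibrium (private): 14.67 + 0.69Q = 200.28 - 1.75Q → Q_m = 76.0697.
Social marginal cost = private MC + MEC = 23.38 + 1.56Q.
Set SMC = demand: 23.38 + 1.56Q = 200.28 - 1.75Q → Q* = 53.4441.
The loss is the area between SMC and demand from Q* to Q_m; with linear curves that's a triangle of height MEC(Q_m).
DWL = ½ × 22.6256 × 74.8906 = 847.2224.

DWL = €847.22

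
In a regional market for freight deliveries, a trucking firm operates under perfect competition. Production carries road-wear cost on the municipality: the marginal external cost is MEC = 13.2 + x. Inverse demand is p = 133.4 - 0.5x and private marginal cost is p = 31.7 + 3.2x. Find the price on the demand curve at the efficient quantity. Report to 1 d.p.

P = 124.0

Social marginal cost = private MC + MEC = 44.9 + 4.2x.
Set SMC = demand: 44.9 + 4.2x = 133.4 - 0.5x → x* = 18.8298.
Consumer price on the demand curve at x*: 133.4 − 0.5×18.8298 = 123.9851.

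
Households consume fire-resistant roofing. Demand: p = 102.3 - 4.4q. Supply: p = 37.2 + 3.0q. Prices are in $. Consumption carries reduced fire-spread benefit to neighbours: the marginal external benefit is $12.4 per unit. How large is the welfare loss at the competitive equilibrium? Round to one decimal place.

Market equilibrium (private): 37.2 + 3.0q = 102.3 - 4.4q → q_m = 8.7973.
Social marginal benefit = demand + MEB = 114.7 - 4.4q.
Set SMB = MC: 114.7 - 4.4q = 37.2 + 3.0q → q* = 10.4730.
The welfare-loss triangle has base |q_m − q*| and height MEB(q_m) (the vertical gap between SMB and MC is zero at q* and MEB at q_m).
DWL = ½ × 1.6757 × 12.4000 = 10.3893.

DWL = $10.4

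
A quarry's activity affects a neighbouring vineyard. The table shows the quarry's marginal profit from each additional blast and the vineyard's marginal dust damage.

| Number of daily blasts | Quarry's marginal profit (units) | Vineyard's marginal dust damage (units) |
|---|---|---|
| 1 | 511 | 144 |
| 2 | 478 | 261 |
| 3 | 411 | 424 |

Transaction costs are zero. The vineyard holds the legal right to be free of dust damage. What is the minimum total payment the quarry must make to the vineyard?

Efficient level: marginal profit ≥ marginal dust damage through level 2, so k* = 2.
With the vineyard holding the right, the quarry must at least compensate total damage at k*: 144 + 261 = 405.

405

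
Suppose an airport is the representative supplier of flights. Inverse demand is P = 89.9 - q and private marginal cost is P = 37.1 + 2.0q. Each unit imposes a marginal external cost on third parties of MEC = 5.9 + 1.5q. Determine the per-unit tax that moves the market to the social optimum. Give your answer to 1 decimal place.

tax = 21.5 per unit

Social marginal cost = private MC + MEC = 43.0 + 3.5q.
Set SMC = demand: 43.0 + 3.5q = 89.9 - q → q* = 10.4222.
The Pigouvian tax equals MEC at q*: 5.9 + 1.5×10.4222 = 21.5333.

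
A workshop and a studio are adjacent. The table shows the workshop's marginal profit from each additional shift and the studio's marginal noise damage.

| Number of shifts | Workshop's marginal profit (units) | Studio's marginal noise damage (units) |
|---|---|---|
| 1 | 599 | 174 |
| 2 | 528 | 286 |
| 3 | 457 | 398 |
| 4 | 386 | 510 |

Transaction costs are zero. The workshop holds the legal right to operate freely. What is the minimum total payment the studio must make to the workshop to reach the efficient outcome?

386

Left alone the workshop would choose level 4 (marginal profit stays positive).
Efficient level: k* = 3 (marginal profit ≥ marginal noise damage through 3).
The studio must at least cover the workshop's forgone profit from cutting 4→3: 386 = 386.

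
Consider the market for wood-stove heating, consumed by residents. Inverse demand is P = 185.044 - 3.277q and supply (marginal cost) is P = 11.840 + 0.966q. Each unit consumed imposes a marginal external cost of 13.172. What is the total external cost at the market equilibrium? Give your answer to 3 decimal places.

537.696

Market equilibrium (private): 11.840 + 0.966q = 185.044 - 3.277q → q_m = 40.8211.
Total external cost = MEC × q_m = 13.172 × 40.8211 = 537.6955.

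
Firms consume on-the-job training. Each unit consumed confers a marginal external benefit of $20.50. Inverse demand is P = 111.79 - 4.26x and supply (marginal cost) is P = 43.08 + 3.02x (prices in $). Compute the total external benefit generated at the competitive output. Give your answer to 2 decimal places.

Market equilibrium (private): 43.08 + 3.02x = 111.79 - 4.26x → x_m = 9.4382.
Total external benefit = MEB × x_m = 20.50 × 9.4382 = 193.4831.

$193.48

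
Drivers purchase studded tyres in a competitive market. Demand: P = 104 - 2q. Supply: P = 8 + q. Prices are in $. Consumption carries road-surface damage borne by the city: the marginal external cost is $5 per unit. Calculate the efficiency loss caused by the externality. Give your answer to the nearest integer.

Market equilibrium (private): 8 + q = 104 - 2q → q_m = 32.0000.
Social marginal benefit = demand − MEC = 99 - 2q.
Set SMB = MC: 99 - 2q = 8 + q → q* = 30.3333.
The welfare-loss triangle has base |q_m − q*| and height MEC(q_m) (the vertical gap between SMB and MC is zero at q* and MEC at q_m).
DWL = ½ × 1.6667 × 5.0000 = 4.1668.

DWL = $4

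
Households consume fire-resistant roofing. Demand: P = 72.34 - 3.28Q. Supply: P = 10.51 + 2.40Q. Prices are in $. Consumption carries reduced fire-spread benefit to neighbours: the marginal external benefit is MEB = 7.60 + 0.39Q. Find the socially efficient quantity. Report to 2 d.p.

Q* = 13.12

Social marginal benefit = demand + MEB = 79.94 - 2.89Q.
Set SMB = MC: 79.94 - 2.89Q = 10.51 + 2.40Q → Q* = 13.1248.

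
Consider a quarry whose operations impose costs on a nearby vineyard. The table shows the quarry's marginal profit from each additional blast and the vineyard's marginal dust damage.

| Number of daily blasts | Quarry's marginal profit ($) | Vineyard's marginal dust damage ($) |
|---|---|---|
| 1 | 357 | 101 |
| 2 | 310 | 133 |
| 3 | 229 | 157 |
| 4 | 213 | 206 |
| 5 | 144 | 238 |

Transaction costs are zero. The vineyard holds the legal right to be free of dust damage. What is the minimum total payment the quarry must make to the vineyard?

Efficient level: marginal profit ≥ marginal dust damage through level 4, so k* = 4.
With the vineyard holding the right, the quarry must at least compensate total damage at k*: 101 + 133 + 157 + 206 = 597.

$597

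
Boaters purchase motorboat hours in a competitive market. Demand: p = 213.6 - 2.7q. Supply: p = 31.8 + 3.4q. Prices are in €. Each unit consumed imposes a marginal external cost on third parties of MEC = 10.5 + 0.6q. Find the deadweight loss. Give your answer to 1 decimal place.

DWL = €60.1

Market equilibrium (private): 31.8 + 3.4q = 213.6 - 2.7q → q_m = 29.8033.
Social marginal benefit = demand − MEC = 203.1 - 3.3q.
Set SMB = MC: 203.1 - 3.3q = 31.8 + 3.4q → q* = 25.5672.
The loss is the area between SMB and MC from q* to q_m; with linear curves that's a triangle of height MEC(q_m).
DWL = ½ × 4.2361 × 28.3820 = 60.1145.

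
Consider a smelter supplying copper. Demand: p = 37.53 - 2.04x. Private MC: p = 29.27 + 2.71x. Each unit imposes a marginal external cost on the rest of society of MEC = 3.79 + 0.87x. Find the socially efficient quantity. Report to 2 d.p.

Social marginal cost = private MC + MEC = 33.06 + 3.58x.
Set SMC = demand: 33.06 + 3.58x = 37.53 - 2.04x → x* = 0.7954.

x* = 0.80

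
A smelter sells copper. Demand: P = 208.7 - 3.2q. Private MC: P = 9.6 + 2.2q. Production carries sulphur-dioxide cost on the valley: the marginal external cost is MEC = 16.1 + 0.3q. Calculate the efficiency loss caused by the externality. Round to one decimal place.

DWL = 64.7

Market equilibrium (private): 9.6 + 2.2q = 208.7 - 3.2q → q_m = 36.8704.
Social marginal cost = private MC + MEC = 25.7 + 2.5q.
Set SMC = demand: 25.7 + 2.5q = 208.7 - 3.2q → q* = 32.1053.
Height of the DWL triangle at q_m is SMC(q_m) − demand(q_m) = MEC(q_m) = 27.1611.
DWL = ½ × 4.7651 × 27.1611 = 64.7127.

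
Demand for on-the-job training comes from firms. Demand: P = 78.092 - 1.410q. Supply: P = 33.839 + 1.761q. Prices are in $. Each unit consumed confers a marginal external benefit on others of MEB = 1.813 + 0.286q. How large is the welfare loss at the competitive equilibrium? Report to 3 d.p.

Market equilibrium (private): 33.839 + 1.761q = 78.092 - 1.410q → q_m = 13.9555.
Social marginal benefit = demand + MEB = 79.905 - 1.124q.
Set SMB = MC: 79.905 - 1.124q = 33.839 + 1.761q → q* = 15.9674.
The welfare-loss triangle has base |q_m − q*| and height MEB(q_m) (the vertical gap between SMB and MC is zero at q* and MEB at q_m).
DWL = ½ × 2.0119 × 5.8043 = 5.8388.

DWL = $5.839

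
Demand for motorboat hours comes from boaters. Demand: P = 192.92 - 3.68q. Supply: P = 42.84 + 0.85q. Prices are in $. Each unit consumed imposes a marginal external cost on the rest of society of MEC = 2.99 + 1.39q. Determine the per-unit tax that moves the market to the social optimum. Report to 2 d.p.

tax = $37.53 per unit

Social marginal benefit = demand − MEC = 189.93 - 5.07q.
Set SMB = MC: 189.93 - 5.07q = 42.84 + 0.85q → q* = 24.8463.
The Pigouvian tax equals MEC at q*: 2.99 + 1.39×24.8463 = 37.5264.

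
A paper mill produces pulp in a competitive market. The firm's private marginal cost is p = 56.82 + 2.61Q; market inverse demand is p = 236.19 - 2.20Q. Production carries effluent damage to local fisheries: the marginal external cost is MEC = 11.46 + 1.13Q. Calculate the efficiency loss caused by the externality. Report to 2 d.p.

Market equilibrium (private): 56.82 + 2.61Q = 236.19 - 2.20Q → Q_m = 37.2911.
Social marginal cost = private MC + MEC = 68.28 + 3.74Q.
Set SMC = demand: 68.28 + 3.74Q = 236.19 - 2.20Q → Q* = 28.2677.
The loss is the area between SMC and demand from Q* to Q_m; with linear curves that's a triangle of height MEC(Q_m).
DWL = ½ × 9.0234 × 53.5989 = 241.8222.

DWL = 241.82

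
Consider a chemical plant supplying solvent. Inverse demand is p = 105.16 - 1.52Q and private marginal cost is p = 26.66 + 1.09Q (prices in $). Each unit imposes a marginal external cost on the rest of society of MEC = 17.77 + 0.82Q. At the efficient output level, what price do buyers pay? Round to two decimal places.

P = $78.25

Social marginal cost = private MC + MEC = 44.43 + 1.91Q.
Set SMC = demand: 44.43 + 1.91Q = 105.16 - 1.52Q → Q* = 17.7055.
Consumer price on the demand curve at Q*: 105.16 − 1.52×17.7055 = 78.2476.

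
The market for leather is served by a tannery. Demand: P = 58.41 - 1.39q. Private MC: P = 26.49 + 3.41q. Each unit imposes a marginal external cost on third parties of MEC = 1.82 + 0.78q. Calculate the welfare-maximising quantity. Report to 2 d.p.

Social marginal cost = private MC + MEC = 28.31 + 4.19q.
Set SMC = demand: 28.31 + 4.19q = 58.41 - 1.39q → q* = 5.3943.

q* = 5.39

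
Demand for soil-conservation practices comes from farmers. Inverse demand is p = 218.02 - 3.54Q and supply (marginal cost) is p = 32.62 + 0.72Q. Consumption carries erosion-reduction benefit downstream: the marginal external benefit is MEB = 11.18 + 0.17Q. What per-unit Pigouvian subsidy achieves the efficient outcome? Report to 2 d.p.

subsidy = 19.35 per unit

Social marginal benefit = demand + MEB = 229.20 - 3.37Q.
Set SMB = MC: 229.20 - 3.37Q = 32.62 + 0.72Q → Q* = 48.0636.
The Pigouvian subsidy equals MEB at Q*: 11.18 + 0.17×48.0636 = 19.3508.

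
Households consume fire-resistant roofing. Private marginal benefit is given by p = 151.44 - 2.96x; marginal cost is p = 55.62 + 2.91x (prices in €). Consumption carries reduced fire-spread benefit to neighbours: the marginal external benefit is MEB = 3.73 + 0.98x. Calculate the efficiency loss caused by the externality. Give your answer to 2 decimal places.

Market equilibrium (private): 55.62 + 2.91x = 151.44 - 2.96x → x_m = 16.3237.
Social marginal benefit = demand + MEB = 155.17 - 1.98x.
Set SMB = MC: 155.17 - 1.98x = 55.62 + 2.91x → x* = 20.3579.
The loss is the area between SMB and MC from x* to x_m; with linear curves that's a triangle of height MEB(x_m).
DWL = ½ × 4.0342 × 19.7272 = 39.7917.

DWL = €39.79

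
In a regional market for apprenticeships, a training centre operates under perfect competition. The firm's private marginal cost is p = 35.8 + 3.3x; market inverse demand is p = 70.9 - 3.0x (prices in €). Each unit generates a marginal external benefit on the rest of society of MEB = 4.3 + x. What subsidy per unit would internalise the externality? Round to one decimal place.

subsidy = €11.7 per unit

Social marginal cost = private MC − MEB = 31.5 + 2.3x.
Set SMC = demand: 31.5 + 2.3x = 70.9 - 3.0x → x* = 7.4340.
The Pigouvian subsidy equals MEB at x*: 4.3 + 1.0×7.4340 = 11.7340.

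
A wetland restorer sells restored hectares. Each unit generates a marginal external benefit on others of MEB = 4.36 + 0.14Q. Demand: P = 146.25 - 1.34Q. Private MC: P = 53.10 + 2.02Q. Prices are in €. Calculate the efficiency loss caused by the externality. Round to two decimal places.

Market equilibrium (private): 53.10 + 2.02Q = 146.25 - 1.34Q → Q_m = 27.7232.
Social marginal cost = private MC − MEB = 48.74 + 1.88Q.
Set SMC = demand: 48.74 + 1.88Q = 146.25 - 1.34Q → Q* = 30.2826.
Height of the DWL triangle at Q_m is demand(Q_m) − SMC(Q_m) = MEB(Q_m) = 8.2413.
DWL = ½ × 2.5594 × 8.2413 = 10.5464.

DWL = €10.55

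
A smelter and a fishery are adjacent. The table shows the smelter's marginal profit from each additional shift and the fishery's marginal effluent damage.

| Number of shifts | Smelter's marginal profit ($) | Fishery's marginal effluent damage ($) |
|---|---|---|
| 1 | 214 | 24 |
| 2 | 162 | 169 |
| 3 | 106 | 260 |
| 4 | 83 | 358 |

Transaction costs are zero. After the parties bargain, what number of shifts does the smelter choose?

1

Bargaining reaches the level where marginal profit last exceeds marginal effluent damage.
That holds through level 1 (214 ≥ 24) but not at 2 (162 < 169).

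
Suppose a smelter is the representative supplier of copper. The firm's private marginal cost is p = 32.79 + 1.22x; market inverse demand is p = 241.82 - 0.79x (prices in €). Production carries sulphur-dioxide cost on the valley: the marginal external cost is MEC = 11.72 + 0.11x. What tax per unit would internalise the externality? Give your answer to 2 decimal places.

Social marginal cost = private MC + MEC = 44.51 + 1.33x.
Set SMC = demand: 44.51 + 1.33x = 241.82 - 0.79x → x* = 93.0708.
The Pigouvian tax equals MEC at x*: 11.72 + 0.11×93.0708 = 21.9578.

tax = €21.96 per unit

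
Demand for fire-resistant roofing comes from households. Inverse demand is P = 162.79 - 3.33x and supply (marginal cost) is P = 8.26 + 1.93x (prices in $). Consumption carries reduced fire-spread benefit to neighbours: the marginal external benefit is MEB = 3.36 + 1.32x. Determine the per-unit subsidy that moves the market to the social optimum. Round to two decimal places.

subsidy = $56.26 per unit

Social marginal benefit = demand + MEB = 166.15 - 2.01x.
Set SMB = MC: 166.15 - 2.01x = 8.26 + 1.93x → x* = 40.0736.
The Pigouvian subsidy equals MEB at x*: 3.36 + 1.32×40.0736 = 56.2572.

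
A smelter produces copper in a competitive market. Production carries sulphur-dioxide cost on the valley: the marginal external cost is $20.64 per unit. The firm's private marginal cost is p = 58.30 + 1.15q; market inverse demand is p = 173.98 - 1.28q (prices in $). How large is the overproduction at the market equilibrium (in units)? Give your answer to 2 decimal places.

Market equilibrium (private): 58.30 + 1.15q = 173.98 - 1.28q → q_m = 47.6049.
Social marginal cost = private MC + MEC = 78.94 + 1.15q.
Set SMC = demand: 78.94 + 1.15q = 173.98 - 1.28q → q* = 39.1111.
Gap = |47.6049 − 39.1111| = 8.4938.

8.49 units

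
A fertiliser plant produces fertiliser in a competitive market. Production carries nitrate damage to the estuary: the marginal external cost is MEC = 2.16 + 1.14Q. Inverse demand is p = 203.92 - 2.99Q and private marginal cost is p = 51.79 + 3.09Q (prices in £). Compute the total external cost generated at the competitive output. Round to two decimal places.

Market equilibrium (private): 51.79 + 3.09Q = 203.92 - 2.99Q → Q_m = 25.0214.
Total external cost = ∫₀^{Q_m} (2.16 + 1.14Q) dQ = 2.16×25.0214 + ½×1.14×25.0214² = 410.9064.

£410.91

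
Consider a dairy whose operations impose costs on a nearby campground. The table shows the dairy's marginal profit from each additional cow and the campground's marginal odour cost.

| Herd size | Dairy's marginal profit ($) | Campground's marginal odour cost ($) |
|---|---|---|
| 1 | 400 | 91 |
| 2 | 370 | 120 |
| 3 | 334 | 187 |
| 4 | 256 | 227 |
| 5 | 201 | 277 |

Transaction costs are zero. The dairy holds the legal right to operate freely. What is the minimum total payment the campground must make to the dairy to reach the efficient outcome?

$201

Left alone the dairy would choose level 5 (marginal profit stays positive).
Efficient level: k* = 4 (marginal profit ≥ marginal odour cost through 4).
The campground must at least cover the dairy's forgone profit from cutting 5→4: 201 = 201.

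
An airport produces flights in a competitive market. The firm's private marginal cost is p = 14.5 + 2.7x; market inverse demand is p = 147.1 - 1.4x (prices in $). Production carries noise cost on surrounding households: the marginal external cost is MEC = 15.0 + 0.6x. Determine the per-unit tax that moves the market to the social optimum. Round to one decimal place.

Social marginal cost = private MC + MEC = 29.5 + 3.3x.
Set SMC = demand: 29.5 + 3.3x = 147.1 - 1.4x → x* = 25.0213.
The Pigouvian tax equals MEC at x*: 15.0 + 0.6×25.0213 = 30.0128.

tax = $30.0 per unit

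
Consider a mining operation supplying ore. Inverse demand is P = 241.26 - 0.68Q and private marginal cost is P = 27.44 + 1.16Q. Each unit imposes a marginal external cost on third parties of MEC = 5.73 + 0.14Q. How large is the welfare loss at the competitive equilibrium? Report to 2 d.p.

Market equilibrium (private): 27.44 + 1.16Q = 241.26 - 0.68Q → Q_m = 116.2065.
Social marginal cost = private MC + MEC = 33.17 + 1.30Q.
Set SMC = demand: 33.17 + 1.30Q = 241.26 - 0.68Q → Q* = 105.0960.
The loss is the area between SMC and demand from Q* to Q_m; with linear curves that's a triangle of height MEC(Q_m).
DWL = ½ × 11.1105 × 21.9989 = 122.2094.

DWL = 122.21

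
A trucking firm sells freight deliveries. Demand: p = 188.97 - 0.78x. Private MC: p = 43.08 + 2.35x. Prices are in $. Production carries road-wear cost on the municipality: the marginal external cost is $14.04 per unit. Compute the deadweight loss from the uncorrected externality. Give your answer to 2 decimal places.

Market equilibrium (private): 43.08 + 2.35x = 188.97 - 0.78x → x_m = 46.6102.
Social marginal cost = private MC + MEC = 57.12 + 2.35x.
Set SMC = demand: 57.12 + 2.35x = 188.97 - 0.78x → x* = 42.1246.
Between x* and x_m the wedge SMC − demand runs linearly from 0 to MEC(x_m), so the loss is a triangle.
DWL = ½ × 4.4856 × 14.0400 = 31.4889.

DWL = $31.49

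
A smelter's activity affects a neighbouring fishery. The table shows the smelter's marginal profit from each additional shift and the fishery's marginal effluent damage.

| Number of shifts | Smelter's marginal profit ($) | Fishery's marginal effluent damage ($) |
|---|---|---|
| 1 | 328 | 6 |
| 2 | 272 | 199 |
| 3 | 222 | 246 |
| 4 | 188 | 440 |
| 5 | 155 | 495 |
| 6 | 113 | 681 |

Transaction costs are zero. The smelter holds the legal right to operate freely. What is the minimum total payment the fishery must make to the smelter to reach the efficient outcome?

Left alone the smelter would choose level 6 (marginal profit stays positive).
Efficient level: k* = 2 (marginal profit ≥ marginal effluent damage through 2).
The fishery must at least cover the smelter's forgone profit from cutting 6→2: 222 + 188 + 155 + 113 = 678.

$678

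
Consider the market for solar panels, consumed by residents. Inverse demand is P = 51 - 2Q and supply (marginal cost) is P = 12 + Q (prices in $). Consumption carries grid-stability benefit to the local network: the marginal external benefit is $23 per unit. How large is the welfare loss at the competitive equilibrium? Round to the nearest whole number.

Market equilibrium (private): 12 + Q = 51 - 2Q → Q_m = 13.0000.
Social marginal benefit = demand + MEB = 74 - 2Q.
Set SMB = MC: 74 - 2Q = 12 + Q → Q* = 20.6667.
The welfare-loss triangle has base |Q_m − Q*| and height MEB(Q_m) (the vertical gap between SMB and MC is zero at Q* and MEB at Q_m).
DWL = ½ × 7.6667 × 23.0000 = 88.1671.

DWL = $88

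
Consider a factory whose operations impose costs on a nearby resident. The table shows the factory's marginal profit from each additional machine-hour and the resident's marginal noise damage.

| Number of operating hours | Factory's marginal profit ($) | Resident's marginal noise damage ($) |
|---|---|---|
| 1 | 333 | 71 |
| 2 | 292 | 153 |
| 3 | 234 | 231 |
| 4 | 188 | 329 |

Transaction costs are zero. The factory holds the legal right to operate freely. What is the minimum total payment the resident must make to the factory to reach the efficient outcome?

Left alone the factory would choose level 4 (marginal profit stays positive).
Efficient level: k* = 3 (marginal profit ≥ marginal noise damage through 3).
The resident must at least cover the factory's forgone profit from cutting 4→3: 188 = 188.

$188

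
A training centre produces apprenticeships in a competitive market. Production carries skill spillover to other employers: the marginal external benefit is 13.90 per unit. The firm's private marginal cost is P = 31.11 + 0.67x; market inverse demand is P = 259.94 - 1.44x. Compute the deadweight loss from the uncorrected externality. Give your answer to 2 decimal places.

DWL = 45.78

Market equilibrium (private): 31.11 + 0.67x = 259.94 - 1.44x → x_m = 108.4502.
Social marginal cost = private MC − MEB = 17.21 + 0.67x.
Set SMC = demand: 17.21 + 0.67x = 259.94 - 1.44x → x* = 115.0379.
The loss is the area between SMC and demand from x* to x_m; with linear curves that's a triangle of height MEB(x_m).
DWL = ½ × 6.5877 × 13.9000 = 45.7845.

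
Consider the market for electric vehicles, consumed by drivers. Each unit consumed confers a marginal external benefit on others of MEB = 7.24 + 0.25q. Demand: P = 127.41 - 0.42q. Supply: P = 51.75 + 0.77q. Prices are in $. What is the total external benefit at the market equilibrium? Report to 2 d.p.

Market equilibrium (private): 51.75 + 0.77q = 127.41 - 0.42q → q_m = 63.5798.
Total external benefit = ∫₀^{q_m} (7.24 + 0.25q) dq = 7.24×63.5798 + ½×0.25×63.5798² = 965.6166.

$965.62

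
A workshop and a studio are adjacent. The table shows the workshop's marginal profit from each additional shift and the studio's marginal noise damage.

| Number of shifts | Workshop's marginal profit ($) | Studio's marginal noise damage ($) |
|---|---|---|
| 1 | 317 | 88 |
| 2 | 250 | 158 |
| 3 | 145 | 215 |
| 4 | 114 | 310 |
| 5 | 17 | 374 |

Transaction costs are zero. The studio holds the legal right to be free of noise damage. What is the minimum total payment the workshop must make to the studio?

Efficient level: marginal profit ≥ marginal noise damage through level 2, so k* = 2.
With the studio holding the right, the workshop must at least compensate total damage at k*: 88 + 158 = 246.

$246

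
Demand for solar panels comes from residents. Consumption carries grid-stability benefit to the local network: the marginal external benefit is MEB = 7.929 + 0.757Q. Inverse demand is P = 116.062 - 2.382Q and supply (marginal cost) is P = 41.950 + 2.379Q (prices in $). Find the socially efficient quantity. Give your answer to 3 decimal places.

Social marginal benefit = demand + MEB = 123.991 - 1.625Q.
Set SMB = MC: 123.991 - 1.625Q = 41.950 + 2.379Q → Q* = 20.4898.

Q* = 20.490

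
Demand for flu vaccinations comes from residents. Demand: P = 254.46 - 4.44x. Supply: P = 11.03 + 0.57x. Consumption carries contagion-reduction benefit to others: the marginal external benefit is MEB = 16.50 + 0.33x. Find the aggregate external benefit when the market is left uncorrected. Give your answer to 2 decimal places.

1191.26

Market equilibrium (private): 11.03 + 0.57x = 254.46 - 4.44x → x_m = 48.5888.
Total external benefit = ∫₀^{x_m} (16.50 + 0.33x) dx = 16.50×48.5888 + ½×0.33×48.5888² = 1191.2590.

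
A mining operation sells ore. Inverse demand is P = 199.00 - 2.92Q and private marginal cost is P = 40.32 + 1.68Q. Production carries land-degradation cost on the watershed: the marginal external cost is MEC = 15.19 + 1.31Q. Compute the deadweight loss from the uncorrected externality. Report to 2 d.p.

DWL = 308.43

Market equilibrium (private): 40.32 + 1.68Q = 199.00 - 2.92Q → Q_m = 34.4957.
Social marginal cost = private MC + MEC = 55.51 + 2.99Q.
Set SMC = demand: 55.51 + 2.99Q = 199.00 - 2.92Q → Q* = 24.2792.
Between Q* and Q_m the wedge SMC − demand runs linearly from 0 to MEC(Q_m), so the loss is a triangle.
DWL = ½ × 10.2165 × 60.3793 = 308.4326.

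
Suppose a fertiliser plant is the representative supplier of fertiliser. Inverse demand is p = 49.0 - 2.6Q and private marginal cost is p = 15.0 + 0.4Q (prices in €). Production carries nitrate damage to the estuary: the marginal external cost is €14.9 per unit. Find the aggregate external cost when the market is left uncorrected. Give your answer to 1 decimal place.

€168.9

Market equilibrium (private): 15.0 + 0.4Q = 49.0 - 2.6Q → Q_m = 11.3333.
Total external cost = MEC × Q_m = 14.9 × 11.3333 = 168.8662.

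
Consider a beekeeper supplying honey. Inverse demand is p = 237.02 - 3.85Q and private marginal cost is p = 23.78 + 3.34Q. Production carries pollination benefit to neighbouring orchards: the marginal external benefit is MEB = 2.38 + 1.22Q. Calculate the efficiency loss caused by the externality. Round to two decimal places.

DWL = 124.55

Market equilibrium (private): 23.78 + 3.34Q = 237.02 - 3.85Q → Q_m = 29.6579.
Social marginal cost = private MC − MEB = 21.40 + 2.12Q.
Set SMC = demand: 21.40 + 2.12Q = 237.02 - 3.85Q → Q* = 36.1173.
The welfare-loss triangle has base |Q_m − Q*| and height MEB(Q_m) (the vertical gap between SMC and demand is zero at Q* and MEB at Q_m).
DWL = ½ × 6.4594 × 38.5626 = 124.5456.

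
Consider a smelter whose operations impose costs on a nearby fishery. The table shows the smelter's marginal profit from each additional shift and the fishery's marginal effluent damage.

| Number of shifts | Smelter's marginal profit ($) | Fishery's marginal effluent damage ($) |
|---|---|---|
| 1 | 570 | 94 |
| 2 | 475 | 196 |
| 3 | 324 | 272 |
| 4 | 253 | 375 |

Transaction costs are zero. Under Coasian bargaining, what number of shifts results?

Bargaining reaches the level where marginal profit last exceeds marginal effluent damage.
That holds through level 3 (324 ≥ 272) but not at 4 (253 < 375).

3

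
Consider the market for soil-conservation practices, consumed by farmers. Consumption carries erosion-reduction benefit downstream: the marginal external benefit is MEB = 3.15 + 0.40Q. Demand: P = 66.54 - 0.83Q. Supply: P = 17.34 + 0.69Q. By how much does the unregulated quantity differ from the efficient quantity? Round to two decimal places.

14.37 units

Market equilibrium (private): 17.34 + 0.69Q = 66.54 - 0.83Q → Q_m = 32.3684.
Social marginal benefit = demand + MEB = 69.69 - 0.43Q.
Set SMB = MC: 69.69 - 0.43Q = 17.34 + 0.69Q → Q* = 46.7411.
Gap = |32.3684 − 46.7411| = 14.3727.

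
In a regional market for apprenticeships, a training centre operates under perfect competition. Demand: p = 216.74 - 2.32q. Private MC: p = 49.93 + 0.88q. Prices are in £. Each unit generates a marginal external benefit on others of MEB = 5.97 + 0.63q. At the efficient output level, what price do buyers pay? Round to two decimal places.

Social marginal cost = private MC − MEB = 43.96 + 0.25q.
Set SMC = demand: 43.96 + 0.25q = 216.74 - 2.32q → q* = 67.2296.
Consumer price on the demand curve at q*: 216.74 − 2.32×67.2296 = 60.7673.

P = £60.77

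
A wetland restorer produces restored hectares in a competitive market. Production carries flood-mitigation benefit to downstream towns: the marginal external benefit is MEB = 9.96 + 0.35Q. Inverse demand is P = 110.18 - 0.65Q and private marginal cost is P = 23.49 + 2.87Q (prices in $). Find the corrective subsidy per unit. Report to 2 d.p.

Social marginal cost = private MC − MEB = 13.53 + 2.52Q.
Set SMC = demand: 13.53 + 2.52Q = 110.18 - 0.65Q → Q* = 30.4890.
The Pigouvian subsidy equals MEB at Q*: 9.96 + 0.35×30.4890 = 20.6312.

subsidy = $20.63 per unit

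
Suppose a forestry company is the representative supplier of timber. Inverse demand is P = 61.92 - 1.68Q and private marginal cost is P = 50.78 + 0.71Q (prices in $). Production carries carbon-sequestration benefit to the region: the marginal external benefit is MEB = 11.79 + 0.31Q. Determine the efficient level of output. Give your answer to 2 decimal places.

Social marginal cost = private MC − MEB = 38.99 + 0.40Q.
Set SMC = demand: 38.99 + 0.40Q = 61.92 - 1.68Q → Q* = 11.0240.

Q* = 11.02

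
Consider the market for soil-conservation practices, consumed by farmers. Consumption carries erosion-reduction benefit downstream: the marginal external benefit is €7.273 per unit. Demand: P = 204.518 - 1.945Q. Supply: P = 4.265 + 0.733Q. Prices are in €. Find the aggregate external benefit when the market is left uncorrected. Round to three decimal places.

€543.854

Market equilibrium (private): 4.265 + 0.733Q = 204.518 - 1.945Q → Q_m = 74.7771.
Total external benefit = MEB × Q_m = 7.273 × 74.7771 = 543.8538.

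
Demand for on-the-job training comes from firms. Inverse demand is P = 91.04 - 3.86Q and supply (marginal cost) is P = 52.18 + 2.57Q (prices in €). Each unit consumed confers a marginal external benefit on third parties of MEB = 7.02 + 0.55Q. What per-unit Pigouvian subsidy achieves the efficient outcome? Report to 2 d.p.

Social marginal benefit = demand + MEB = 98.06 - 3.31Q.
Set SMB = MC: 98.06 - 3.31Q = 52.18 + 2.57Q → Q* = 7.8027.
The Pigouvian subsidy equals MEB at Q*: 7.02 + 0.55×7.8027 = 11.3115.

subsidy = €11.31 per unit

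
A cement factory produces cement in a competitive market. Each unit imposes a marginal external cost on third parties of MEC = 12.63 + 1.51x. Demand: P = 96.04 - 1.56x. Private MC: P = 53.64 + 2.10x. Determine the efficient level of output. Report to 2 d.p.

Social marginal cost = private MC + MEC = 66.27 + 3.61x.
Set SMC = demand: 66.27 + 3.61x = 96.04 - 1.56x → x* = 5.7582.

x* = 5.76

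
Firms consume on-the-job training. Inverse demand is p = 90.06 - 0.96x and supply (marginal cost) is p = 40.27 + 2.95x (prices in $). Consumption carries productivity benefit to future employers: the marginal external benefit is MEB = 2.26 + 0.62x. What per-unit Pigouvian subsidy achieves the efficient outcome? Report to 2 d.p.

subsidy = $12.07 per unit

Social marginal benefit = demand + MEB = 92.32 - 0.34x.
Set SMB = MC: 92.32 - 0.34x = 40.27 + 2.95x → x* = 15.8207.
The Pigouvian subsidy equals MEB at x*: 2.26 + 0.62×15.8207 = 12.0688.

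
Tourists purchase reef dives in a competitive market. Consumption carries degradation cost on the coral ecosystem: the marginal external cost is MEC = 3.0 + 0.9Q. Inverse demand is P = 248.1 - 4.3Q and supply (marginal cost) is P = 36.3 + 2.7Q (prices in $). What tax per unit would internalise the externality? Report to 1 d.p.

tax = $26.8 per unit

Social marginal benefit = demand − MEC = 245.1 - 5.2Q.
Set SMB = MC: 245.1 - 5.2Q = 36.3 + 2.7Q → Q* = 26.4304.
The Pigouvian tax equals MEC at Q*: 3.0 + 0.9×26.4304 = 26.7874.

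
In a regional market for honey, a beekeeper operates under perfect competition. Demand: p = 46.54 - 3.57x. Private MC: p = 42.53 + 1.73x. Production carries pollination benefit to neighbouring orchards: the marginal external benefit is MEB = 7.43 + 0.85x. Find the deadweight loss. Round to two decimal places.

DWL = 7.32

Market equilibrium (private): 42.53 + 1.73x = 46.54 - 3.57x → x_m = 0.7566.
Social marginal cost = private MC − MEB = 35.10 + 0.88x.
Set SMC = demand: 35.10 + 0.88x = 46.54 - 3.57x → x* = 2.5708.
Height of the DWL triangle at x_m is demand(x_m) − SMC(x_m) = MEB(x_m) = 8.0731.
DWL = ½ × 1.8142 × 8.0731 = 7.3231.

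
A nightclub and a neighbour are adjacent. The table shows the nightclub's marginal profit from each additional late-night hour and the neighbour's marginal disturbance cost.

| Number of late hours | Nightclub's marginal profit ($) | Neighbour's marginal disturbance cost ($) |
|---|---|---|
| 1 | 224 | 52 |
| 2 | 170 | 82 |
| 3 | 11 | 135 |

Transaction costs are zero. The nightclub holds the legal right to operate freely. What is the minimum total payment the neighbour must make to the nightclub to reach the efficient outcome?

Left alone the nightclub would choose level 3 (marginal profit stays positive).
Efficient level: k* = 2 (marginal profit ≥ marginal disturbance cost through 2).
The neighbour must at least cover the nightclub's forgone profit from cutting 3→2: 11 = 11.

$11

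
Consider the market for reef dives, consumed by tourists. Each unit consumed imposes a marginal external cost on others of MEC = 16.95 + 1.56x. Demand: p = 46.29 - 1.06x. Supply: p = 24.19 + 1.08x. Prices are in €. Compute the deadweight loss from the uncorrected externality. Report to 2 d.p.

Market equilibrium (private): 24.19 + 1.08x = 46.29 - 1.06x → x_m = 10.3271.
Social marginal benefit = demand − MEC = 29.34 - 2.62x.
Set SMB = MC: 29.34 - 2.62x = 24.19 + 1.08x → x* = 1.3919.
The welfare-loss triangle has base |x_m − x*| and height MEC(x_m) (the vertical gap between SMB and MC is zero at x* and MEC at x_m).
DWL = ½ × 8.9352 × 33.0603 = 147.7002.

DWL = €147.70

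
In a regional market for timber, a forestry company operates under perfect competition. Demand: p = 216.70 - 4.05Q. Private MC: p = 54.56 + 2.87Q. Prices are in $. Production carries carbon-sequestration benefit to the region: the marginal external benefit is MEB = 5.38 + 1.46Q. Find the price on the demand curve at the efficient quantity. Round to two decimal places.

Social marginal cost = private MC − MEB = 49.18 + 1.41Q.
Set SMC = demand: 49.18 + 1.41Q = 216.70 - 4.05Q → Q* = 30.6813.
Consumer price on the demand curve at Q*: 216.70 − 4.05×30.6813 = 92.4407.

P = $92.44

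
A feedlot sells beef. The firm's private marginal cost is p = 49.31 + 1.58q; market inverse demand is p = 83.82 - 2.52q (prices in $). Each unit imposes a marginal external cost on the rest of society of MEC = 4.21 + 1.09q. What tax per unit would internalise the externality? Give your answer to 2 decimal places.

Social marginal cost = private MC + MEC = 53.52 + 2.67q.
Set SMC = demand: 53.52 + 2.67q = 83.82 - 2.52q → q* = 5.8382.
The Pigouvian tax equals MEC at q*: 4.21 + 1.09×5.8382 = 10.5736.

tax = $10.57 per unit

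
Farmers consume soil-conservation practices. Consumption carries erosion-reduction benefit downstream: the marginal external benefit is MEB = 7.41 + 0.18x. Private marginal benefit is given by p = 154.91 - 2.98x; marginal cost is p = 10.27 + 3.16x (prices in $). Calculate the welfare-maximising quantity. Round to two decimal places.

x* = 25.51

Social marginal benefit = demand + MEB = 162.32 - 2.80x.
Set SMB = MC: 162.32 - 2.80x = 10.27 + 3.16x → x* = 25.5117.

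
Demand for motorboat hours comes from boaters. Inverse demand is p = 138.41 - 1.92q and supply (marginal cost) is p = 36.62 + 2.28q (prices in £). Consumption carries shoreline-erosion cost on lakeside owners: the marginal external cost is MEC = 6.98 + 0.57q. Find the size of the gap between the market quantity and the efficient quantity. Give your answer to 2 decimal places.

Market equilibrium (private): 36.62 + 2.28q = 138.41 - 1.92q → q_m = 24.2357.
Social marginal benefit = demand − MEC = 131.43 - 2.49q.
Set SMB = MC: 131.43 - 2.49q = 36.62 + 2.28q → q* = 19.8763.
Gap = |24.2357 − 19.8763| = 4.3594.

4.36 units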